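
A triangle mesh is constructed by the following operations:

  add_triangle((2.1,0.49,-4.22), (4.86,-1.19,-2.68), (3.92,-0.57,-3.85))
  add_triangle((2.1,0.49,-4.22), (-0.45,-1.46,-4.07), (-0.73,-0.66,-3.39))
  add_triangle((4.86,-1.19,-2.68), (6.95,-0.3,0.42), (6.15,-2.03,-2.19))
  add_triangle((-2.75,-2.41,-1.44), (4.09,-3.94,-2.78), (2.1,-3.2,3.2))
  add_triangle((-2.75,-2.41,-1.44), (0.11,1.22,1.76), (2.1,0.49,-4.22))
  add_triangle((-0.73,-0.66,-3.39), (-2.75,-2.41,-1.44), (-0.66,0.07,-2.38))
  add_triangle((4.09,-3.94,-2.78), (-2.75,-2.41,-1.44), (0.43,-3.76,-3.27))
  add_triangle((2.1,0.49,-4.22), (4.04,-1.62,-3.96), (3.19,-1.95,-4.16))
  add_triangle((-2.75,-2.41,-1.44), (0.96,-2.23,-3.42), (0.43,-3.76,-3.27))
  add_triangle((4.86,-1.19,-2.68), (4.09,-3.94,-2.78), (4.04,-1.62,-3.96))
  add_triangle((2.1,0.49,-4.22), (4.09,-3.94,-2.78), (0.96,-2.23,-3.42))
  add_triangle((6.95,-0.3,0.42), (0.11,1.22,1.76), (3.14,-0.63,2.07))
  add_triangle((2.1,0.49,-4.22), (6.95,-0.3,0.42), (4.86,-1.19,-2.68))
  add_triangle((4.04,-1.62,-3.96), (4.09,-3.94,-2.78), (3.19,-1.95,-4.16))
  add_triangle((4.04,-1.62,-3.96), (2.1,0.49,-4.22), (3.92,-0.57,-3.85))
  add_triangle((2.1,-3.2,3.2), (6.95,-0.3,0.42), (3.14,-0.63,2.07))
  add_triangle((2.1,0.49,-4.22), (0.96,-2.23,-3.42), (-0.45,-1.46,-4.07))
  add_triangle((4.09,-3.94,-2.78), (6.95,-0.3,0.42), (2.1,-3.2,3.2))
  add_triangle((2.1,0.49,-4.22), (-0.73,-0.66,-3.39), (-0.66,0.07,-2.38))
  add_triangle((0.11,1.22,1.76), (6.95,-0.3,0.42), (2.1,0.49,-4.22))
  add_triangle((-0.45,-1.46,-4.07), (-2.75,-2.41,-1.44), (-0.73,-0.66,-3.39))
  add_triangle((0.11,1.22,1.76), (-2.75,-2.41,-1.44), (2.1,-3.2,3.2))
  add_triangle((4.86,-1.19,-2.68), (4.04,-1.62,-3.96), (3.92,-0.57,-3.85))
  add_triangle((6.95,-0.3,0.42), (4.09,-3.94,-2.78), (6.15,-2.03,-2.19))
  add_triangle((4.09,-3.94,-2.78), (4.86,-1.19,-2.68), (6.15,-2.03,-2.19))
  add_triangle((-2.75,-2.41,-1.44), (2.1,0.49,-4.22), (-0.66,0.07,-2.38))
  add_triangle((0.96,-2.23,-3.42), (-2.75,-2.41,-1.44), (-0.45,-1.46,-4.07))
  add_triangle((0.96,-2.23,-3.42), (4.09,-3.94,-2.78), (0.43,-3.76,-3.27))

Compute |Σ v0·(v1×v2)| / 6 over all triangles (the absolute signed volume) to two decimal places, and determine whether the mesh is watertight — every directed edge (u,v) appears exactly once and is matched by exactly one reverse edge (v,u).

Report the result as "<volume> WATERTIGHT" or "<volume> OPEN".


Per-triangle v0·(v1×v2)/6:
  t1: +0.4064
  t2: +1.4509
  t3: +3.1694
  t4: +18.6133
  t5: +1.6859
  t6: +0.9127
  t7: +2.7219
  t8: +1.9031
  t9: +2.5175
  t10: +3.8549
  t11: +7.2254
  t12: +3.6717
  t13: +6.9356
  t14: +2.1551
  t15: +1.4514
  t16: +5.0119
  t17: +3.5654
  t18: +24.2995
  t19: +1.0160
  t20: +7.3461
  t21: +1.4334
  t22: +5.0145
  t23: +1.4096
  t24: +4.9798
  t25: +3.0822
  t26: -2.8400
  t27: +3.4817
  t28: +3.6625
Σ = +120.1377 → |volume| = 120.14

Directed edges: 84 total; 6 unmatched, e.g. (3.19,-1.95,-4.16)→(2.1,0.49,-4.22) → open.

120.14 OPEN


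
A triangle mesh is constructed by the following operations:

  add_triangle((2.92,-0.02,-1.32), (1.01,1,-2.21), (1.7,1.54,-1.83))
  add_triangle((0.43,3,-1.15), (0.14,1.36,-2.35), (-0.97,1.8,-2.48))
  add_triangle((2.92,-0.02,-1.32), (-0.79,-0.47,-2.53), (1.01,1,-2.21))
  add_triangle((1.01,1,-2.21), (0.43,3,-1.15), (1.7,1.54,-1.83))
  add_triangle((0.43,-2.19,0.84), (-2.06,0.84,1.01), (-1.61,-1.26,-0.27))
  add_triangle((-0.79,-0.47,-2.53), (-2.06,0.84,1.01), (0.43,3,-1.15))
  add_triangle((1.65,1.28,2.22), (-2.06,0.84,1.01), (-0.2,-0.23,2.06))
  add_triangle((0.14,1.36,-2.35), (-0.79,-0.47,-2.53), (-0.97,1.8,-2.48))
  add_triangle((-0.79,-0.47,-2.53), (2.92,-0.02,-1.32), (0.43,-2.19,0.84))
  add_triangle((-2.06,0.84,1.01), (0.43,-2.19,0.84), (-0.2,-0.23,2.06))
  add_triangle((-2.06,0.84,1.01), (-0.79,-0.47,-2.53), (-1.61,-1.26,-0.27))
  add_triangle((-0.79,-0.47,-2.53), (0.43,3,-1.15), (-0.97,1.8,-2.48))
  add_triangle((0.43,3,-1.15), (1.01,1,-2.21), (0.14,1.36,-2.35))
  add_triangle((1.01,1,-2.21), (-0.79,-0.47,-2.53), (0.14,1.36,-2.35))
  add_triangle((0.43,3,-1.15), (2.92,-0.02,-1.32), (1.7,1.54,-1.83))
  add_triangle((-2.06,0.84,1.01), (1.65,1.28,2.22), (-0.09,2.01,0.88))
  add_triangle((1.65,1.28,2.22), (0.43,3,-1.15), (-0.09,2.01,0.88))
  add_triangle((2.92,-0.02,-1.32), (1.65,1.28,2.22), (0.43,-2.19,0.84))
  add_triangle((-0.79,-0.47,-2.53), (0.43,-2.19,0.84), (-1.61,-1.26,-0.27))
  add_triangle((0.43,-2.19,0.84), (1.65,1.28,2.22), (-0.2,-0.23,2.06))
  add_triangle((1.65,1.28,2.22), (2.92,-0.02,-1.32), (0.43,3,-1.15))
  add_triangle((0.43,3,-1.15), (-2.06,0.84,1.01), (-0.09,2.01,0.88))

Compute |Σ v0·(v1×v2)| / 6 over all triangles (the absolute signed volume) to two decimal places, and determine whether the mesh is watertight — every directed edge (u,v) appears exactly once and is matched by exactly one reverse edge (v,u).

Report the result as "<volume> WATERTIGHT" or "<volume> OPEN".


Per-triangle v0·(v1×v2)/6:
  t1: +0.8039
  t2: +1.0736
  t3: +1.8205
  t4: +0.8139
  t5: +1.4242
  t6: +3.4359
  t7: +1.6394
  t8: +0.9811
  t9: +3.3123
  t10: +1.2447
  t11: +1.6315
  t12: -1.0173
  t13: +0.8426
  t14: +0.7682
  t15: +0.8297
  t16: +1.4917
  t17: +1.7227
  t18: +3.8068
  t19: +1.5948
  t20: +1.6110
  t21: +4.9350
  t22: +1.5476
Σ = +36.3138 → |volume| = 36.31

Directed edges: 66 total, each appears once with its reverse present → watertight.

36.31 WATERTIGHT


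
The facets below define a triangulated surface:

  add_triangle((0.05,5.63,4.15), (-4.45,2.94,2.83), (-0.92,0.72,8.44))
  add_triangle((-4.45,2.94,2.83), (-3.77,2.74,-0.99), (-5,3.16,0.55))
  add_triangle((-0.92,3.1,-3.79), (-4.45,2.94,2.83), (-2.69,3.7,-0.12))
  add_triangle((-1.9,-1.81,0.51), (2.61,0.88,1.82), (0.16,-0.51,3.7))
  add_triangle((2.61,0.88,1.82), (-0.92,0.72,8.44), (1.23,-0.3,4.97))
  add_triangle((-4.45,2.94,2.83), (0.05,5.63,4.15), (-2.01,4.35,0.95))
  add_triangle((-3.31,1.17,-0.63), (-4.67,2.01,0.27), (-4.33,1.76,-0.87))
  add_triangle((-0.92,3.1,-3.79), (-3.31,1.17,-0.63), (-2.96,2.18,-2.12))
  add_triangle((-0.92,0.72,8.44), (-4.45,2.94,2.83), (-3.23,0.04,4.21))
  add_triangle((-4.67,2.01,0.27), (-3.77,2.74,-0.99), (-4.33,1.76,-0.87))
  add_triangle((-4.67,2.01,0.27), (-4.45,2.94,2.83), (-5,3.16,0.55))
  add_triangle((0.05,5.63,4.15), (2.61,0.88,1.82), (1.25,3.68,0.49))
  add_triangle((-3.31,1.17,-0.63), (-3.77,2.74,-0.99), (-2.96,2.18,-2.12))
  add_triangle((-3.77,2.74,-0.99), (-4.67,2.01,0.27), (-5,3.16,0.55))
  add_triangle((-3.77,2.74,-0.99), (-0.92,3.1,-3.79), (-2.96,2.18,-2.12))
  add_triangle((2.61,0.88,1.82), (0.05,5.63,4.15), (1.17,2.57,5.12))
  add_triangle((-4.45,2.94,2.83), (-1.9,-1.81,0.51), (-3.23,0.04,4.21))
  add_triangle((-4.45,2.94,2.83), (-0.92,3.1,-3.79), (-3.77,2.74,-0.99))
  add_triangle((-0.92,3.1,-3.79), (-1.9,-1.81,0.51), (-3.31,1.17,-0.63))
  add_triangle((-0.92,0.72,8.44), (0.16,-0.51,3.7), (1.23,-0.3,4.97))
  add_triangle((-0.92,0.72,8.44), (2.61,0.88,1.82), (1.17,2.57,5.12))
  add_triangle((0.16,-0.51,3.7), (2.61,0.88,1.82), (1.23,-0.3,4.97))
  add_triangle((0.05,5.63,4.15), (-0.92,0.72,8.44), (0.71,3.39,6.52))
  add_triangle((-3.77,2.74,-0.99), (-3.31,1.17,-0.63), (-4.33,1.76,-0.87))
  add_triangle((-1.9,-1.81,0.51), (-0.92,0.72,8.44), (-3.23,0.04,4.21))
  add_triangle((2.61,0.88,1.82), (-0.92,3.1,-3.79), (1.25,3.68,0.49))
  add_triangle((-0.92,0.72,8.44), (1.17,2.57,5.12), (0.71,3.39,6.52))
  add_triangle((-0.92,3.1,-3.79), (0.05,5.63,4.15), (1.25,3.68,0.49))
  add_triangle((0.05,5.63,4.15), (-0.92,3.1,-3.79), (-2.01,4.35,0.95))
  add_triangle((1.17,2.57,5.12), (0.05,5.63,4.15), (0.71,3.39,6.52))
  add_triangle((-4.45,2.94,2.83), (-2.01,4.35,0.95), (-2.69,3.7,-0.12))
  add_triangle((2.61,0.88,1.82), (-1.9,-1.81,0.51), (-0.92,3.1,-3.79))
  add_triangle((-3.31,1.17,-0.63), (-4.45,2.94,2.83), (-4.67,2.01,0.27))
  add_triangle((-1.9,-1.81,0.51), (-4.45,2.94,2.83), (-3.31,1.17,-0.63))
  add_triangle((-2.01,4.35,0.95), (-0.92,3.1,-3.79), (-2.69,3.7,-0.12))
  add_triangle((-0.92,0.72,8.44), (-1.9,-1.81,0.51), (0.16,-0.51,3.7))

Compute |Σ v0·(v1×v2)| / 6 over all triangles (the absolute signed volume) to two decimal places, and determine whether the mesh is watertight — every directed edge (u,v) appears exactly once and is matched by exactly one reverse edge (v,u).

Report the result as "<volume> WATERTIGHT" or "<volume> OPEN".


166.62 WATERTIGHT

Per-triangle v0·(v1×v2)/6:
  t1: +32.6434
  t2: +0.8464
  t3: +2.8553
  t4: +1.3752
  t5: +4.6663
  t6: +10.7516
  t7: +0.1558
  t8: -0.1219
  t9: +12.3783
  t10: +1.0718
  t11: +1.8103
  t12: +6.7649
  t13: +1.0382
  t14: +1.1746
  t15: +1.9873
  t16: +6.6151
  t17: +5.9857
  t18: +5.4526
  t19: +3.6146
  t20: +1.4840
  t21: +6.6655
  t22: -0.1068
  t23: +8.5413
  t24: -0.0011
  t25: +6.3970
  t26: +3.8967
  t27: +2.6254
  t28: +8.9154
  t29: +9.6719
  t30: +2.2707
  t31: +3.6351
  t32: -1.1204
  t33: -0.1452
  t34: +5.6912
  t35: +3.5197
  t36: +3.6108
Σ = +166.6167 → |volume| = 166.62

Directed edges: 108 total, each appears once with its reverse present → watertight.


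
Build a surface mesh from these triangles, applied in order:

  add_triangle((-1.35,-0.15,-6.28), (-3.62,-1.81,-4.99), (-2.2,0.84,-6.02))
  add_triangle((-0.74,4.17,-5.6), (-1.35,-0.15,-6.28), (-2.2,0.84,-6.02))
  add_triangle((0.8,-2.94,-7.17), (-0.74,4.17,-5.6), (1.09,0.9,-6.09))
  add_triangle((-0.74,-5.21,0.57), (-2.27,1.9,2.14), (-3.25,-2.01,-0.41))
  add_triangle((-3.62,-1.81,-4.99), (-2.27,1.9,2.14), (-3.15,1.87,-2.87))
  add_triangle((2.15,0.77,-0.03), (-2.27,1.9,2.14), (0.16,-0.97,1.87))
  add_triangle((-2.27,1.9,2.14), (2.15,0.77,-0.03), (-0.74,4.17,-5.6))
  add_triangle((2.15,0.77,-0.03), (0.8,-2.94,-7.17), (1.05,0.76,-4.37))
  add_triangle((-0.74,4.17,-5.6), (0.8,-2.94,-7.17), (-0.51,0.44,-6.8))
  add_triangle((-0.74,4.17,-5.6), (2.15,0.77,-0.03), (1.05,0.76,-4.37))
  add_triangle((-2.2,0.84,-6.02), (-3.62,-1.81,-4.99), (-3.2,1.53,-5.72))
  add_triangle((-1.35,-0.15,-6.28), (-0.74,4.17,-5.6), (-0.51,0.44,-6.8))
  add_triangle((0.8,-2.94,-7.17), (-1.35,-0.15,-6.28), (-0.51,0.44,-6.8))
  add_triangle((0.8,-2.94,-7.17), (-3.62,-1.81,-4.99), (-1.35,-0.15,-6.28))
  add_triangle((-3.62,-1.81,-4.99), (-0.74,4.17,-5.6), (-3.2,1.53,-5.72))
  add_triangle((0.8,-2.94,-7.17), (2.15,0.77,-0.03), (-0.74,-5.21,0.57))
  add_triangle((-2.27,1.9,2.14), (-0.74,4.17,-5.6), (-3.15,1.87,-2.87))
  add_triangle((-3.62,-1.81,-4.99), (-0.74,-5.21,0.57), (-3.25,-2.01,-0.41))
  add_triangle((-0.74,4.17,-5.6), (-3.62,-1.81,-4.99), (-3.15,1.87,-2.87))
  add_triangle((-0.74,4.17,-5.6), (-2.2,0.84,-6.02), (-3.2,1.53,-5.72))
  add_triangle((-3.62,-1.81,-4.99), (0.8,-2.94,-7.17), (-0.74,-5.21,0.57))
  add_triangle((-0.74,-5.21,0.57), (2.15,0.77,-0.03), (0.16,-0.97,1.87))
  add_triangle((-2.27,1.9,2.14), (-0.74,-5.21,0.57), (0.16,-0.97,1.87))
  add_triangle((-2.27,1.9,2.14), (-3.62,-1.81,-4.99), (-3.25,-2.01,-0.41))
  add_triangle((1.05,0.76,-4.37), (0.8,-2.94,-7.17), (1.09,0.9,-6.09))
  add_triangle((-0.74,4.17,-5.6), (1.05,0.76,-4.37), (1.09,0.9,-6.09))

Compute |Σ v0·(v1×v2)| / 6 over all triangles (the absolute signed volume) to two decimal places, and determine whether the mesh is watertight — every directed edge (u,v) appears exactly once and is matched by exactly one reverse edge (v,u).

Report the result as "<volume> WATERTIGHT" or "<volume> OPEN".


178.69 WATERTIGHT

Per-triangle v0·(v1×v2)/6:
  t1: +4.2261
  t2: +4.5583
  t3: +8.7127
  t4: +7.4331
  t5: +8.2561
  t6: +2.5962
  t7: +8.8047
  t8: +6.0204
  t9: +4.5383
  t10: +6.1497
  t11: +4.1094
  t12: +3.9949
  t13: +4.2345
  t14: +11.5254
  t15: -5.0635
  t16: +13.3322
  t17: +9.6709
  t18: +11.5155
  t19: +13.5517
  t20: +4.7320
  t21: +27.3617
  t22: +3.1115
  t23: +4.4972
  t24: +8.6765
  t25: +1.0313
  t26: +1.1106
Σ = +178.6876 → |volume| = 178.69

Directed edges: 78 total, each appears once with its reverse present → watertight.


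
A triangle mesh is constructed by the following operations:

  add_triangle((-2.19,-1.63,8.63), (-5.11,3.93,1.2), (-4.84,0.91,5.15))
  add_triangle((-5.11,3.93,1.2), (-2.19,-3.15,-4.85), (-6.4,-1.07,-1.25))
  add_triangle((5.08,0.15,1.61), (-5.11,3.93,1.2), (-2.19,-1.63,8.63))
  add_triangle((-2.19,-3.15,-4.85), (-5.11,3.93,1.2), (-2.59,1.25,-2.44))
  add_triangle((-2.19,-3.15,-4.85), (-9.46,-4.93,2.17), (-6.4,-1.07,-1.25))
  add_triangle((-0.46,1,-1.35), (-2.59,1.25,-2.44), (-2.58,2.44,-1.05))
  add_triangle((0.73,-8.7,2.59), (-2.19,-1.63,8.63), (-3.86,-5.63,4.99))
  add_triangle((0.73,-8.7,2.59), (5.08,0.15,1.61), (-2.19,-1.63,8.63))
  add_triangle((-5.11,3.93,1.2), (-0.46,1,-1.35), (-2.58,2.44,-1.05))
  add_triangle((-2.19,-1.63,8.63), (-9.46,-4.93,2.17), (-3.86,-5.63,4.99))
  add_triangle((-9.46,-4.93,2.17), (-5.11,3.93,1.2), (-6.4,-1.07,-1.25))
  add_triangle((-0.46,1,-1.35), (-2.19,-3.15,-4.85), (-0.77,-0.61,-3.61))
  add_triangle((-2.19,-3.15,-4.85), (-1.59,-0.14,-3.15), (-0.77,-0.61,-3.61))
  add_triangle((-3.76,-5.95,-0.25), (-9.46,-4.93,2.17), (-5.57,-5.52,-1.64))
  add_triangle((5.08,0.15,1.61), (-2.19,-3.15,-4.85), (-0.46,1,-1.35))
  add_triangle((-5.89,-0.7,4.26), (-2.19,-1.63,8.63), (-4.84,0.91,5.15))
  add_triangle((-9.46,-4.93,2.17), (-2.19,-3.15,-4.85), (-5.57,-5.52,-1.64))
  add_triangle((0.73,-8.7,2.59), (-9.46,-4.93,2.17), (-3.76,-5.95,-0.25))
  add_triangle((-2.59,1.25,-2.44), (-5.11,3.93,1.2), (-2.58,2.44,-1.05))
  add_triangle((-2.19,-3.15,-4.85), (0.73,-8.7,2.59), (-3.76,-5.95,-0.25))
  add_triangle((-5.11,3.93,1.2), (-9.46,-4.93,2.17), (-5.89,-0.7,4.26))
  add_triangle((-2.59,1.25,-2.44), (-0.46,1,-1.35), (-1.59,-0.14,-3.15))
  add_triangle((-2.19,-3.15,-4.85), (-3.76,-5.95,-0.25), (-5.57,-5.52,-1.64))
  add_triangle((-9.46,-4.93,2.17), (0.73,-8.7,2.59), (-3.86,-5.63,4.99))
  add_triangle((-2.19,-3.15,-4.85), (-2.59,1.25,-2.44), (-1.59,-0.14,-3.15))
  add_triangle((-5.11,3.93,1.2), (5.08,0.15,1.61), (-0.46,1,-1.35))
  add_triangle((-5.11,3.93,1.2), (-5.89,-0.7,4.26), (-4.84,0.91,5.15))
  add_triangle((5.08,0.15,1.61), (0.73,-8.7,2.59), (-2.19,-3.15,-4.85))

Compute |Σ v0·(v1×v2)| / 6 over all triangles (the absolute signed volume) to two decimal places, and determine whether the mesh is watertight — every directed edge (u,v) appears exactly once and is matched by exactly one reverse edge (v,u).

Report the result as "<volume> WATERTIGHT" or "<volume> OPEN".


Per-triangle v0·(v1×v2)/6:
  t1: +8.1101
  t2: +16.0411
  t3: +35.9528
  t4: +9.1606
  t5: +27.7249
  t6: +0.9364
  t7: +39.9845
  t8: +65.7254
  t9: +0.3454
  t10: +43.2056
  t11: +28.3539
  t12: -1.0951
  t13: +1.5601
  t14: +13.7665
  t15: +6.7122
  t16: +12.4909
  t17: +12.8461
  t18: +33.2764
  t19: +2.2295
  t20: +28.5513
  t21: +30.1342
  t22: +0.9139
  t23: +9.4606
  t24: +43.0331
  t25: +1.9086
  t26: +6.5803
  t27: +10.9856
  t28: +36.8498
Σ = +525.7447 → |volume| = 525.74

Directed edges: 84 total; 6 unmatched, e.g. (-2.19,-1.63,8.63)→(-9.46,-4.93,2.17) → open.

525.74 OPEN


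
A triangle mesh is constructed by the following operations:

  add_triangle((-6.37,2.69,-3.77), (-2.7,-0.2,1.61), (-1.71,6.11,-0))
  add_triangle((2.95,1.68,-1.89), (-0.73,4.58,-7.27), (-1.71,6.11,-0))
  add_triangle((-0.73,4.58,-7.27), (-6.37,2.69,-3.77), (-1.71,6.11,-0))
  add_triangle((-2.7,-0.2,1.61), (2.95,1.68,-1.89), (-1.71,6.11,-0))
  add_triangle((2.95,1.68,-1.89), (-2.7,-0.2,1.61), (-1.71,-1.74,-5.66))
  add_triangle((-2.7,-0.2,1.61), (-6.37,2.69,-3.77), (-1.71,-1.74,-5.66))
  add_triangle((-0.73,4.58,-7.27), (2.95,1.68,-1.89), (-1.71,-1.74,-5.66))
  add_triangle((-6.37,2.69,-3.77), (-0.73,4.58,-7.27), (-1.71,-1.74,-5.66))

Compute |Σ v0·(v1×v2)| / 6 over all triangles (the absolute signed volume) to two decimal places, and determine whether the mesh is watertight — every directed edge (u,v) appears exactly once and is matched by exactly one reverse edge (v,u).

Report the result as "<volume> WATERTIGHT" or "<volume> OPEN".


157.03 WATERTIGHT

Per-triangle v0·(v1×v2)/6:
  t1: +19.7899
  t2: +24.2585
  t3: +43.7038
  t4: +0.3032
  t5: -4.4880
  t6: +14.9987
  t7: +19.5080
  t8: +38.9533
Σ = +157.0274 → |volume| = 157.03

Directed edges: 24 total, each appears once with its reverse present → watertight.


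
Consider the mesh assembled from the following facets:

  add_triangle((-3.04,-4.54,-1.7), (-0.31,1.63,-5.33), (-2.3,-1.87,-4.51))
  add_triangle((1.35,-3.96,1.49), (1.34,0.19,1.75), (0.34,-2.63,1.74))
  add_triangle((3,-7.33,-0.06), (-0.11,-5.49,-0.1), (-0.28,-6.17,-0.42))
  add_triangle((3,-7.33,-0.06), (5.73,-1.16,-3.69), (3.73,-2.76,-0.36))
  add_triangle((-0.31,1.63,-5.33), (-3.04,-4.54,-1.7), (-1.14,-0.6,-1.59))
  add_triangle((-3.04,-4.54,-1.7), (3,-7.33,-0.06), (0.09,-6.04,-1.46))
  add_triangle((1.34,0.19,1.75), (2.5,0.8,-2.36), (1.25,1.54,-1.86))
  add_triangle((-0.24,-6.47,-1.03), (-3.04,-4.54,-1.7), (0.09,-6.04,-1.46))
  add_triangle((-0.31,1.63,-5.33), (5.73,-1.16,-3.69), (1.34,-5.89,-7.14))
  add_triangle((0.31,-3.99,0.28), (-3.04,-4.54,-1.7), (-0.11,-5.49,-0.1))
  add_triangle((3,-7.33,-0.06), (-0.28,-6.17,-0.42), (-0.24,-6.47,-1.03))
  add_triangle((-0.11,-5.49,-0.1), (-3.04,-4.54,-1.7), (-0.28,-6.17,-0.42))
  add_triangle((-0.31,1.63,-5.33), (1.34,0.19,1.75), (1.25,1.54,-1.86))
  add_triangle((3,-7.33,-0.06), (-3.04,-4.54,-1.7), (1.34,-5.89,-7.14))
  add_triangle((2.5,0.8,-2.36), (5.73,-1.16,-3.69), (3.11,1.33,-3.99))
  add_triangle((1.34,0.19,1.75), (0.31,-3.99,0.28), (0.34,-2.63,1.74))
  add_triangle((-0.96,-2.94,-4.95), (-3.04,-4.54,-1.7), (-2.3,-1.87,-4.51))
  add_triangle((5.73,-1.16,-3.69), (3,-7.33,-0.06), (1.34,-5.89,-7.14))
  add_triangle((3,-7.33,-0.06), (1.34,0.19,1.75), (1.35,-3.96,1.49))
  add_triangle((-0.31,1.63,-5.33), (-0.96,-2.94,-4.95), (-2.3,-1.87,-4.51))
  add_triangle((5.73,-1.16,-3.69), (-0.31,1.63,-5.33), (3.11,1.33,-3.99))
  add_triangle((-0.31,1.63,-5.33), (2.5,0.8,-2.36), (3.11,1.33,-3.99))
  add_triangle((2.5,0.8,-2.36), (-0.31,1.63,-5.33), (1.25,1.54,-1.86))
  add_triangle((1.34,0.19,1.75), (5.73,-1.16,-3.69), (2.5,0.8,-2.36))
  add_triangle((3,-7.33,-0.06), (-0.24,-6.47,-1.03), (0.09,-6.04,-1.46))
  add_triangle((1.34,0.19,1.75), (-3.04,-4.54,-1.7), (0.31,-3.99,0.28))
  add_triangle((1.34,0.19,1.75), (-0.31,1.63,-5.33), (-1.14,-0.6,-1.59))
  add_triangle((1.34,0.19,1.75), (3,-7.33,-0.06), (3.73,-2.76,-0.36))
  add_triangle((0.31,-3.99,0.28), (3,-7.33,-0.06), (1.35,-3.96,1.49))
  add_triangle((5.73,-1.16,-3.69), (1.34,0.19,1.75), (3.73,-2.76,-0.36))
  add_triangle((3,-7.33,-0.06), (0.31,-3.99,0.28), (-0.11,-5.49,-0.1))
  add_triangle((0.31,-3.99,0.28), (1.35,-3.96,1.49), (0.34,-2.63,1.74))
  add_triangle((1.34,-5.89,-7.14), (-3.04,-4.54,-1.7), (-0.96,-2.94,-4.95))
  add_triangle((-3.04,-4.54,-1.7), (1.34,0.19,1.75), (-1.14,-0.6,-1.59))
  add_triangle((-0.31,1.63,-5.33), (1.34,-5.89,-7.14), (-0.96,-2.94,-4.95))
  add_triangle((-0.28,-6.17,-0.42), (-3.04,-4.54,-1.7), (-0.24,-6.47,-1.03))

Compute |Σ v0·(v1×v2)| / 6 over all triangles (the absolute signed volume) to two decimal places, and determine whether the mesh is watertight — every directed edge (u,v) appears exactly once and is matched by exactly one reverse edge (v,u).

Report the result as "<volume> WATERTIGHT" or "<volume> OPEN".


218.35 WATERTIGHT

Per-triangle v0·(v1×v2)/6:
  t1: -0.6699
  t2: +1.3649
  t3: +0.8752
  t4: +9.5261
  t5: +1.8704
  t6: -3.6017
  t7: +1.3644
  t8: +1.8744
  t9: +39.0664
  t10: +0.3746
  t11: +2.0447
  t12: +0.5986
  t13: -0.1933
  t14: +40.2614
  t15: +1.0751
  t16: -1.2422
  t17: +5.9595
  t18: +50.3443
  t19: +3.2152
  t20: +6.1221
  t21: +7.3739
  t22: -0.0248
  t23: +2.1808
  t24: +3.5896
  t25: +2.1335
  t26: +2.1598
  t27: -0.5200
  t28: +6.1389
  t29: +2.3572
  t30: +5.9024
  t31: +0.9893
  t32: +0.9688
  t33: +11.6235
  t34: -0.3151
  t35: +11.7649
  t36: +1.7949
Σ = +218.3479 → |volume| = 218.35

Directed edges: 108 total, each appears once with its reverse present → watertight.


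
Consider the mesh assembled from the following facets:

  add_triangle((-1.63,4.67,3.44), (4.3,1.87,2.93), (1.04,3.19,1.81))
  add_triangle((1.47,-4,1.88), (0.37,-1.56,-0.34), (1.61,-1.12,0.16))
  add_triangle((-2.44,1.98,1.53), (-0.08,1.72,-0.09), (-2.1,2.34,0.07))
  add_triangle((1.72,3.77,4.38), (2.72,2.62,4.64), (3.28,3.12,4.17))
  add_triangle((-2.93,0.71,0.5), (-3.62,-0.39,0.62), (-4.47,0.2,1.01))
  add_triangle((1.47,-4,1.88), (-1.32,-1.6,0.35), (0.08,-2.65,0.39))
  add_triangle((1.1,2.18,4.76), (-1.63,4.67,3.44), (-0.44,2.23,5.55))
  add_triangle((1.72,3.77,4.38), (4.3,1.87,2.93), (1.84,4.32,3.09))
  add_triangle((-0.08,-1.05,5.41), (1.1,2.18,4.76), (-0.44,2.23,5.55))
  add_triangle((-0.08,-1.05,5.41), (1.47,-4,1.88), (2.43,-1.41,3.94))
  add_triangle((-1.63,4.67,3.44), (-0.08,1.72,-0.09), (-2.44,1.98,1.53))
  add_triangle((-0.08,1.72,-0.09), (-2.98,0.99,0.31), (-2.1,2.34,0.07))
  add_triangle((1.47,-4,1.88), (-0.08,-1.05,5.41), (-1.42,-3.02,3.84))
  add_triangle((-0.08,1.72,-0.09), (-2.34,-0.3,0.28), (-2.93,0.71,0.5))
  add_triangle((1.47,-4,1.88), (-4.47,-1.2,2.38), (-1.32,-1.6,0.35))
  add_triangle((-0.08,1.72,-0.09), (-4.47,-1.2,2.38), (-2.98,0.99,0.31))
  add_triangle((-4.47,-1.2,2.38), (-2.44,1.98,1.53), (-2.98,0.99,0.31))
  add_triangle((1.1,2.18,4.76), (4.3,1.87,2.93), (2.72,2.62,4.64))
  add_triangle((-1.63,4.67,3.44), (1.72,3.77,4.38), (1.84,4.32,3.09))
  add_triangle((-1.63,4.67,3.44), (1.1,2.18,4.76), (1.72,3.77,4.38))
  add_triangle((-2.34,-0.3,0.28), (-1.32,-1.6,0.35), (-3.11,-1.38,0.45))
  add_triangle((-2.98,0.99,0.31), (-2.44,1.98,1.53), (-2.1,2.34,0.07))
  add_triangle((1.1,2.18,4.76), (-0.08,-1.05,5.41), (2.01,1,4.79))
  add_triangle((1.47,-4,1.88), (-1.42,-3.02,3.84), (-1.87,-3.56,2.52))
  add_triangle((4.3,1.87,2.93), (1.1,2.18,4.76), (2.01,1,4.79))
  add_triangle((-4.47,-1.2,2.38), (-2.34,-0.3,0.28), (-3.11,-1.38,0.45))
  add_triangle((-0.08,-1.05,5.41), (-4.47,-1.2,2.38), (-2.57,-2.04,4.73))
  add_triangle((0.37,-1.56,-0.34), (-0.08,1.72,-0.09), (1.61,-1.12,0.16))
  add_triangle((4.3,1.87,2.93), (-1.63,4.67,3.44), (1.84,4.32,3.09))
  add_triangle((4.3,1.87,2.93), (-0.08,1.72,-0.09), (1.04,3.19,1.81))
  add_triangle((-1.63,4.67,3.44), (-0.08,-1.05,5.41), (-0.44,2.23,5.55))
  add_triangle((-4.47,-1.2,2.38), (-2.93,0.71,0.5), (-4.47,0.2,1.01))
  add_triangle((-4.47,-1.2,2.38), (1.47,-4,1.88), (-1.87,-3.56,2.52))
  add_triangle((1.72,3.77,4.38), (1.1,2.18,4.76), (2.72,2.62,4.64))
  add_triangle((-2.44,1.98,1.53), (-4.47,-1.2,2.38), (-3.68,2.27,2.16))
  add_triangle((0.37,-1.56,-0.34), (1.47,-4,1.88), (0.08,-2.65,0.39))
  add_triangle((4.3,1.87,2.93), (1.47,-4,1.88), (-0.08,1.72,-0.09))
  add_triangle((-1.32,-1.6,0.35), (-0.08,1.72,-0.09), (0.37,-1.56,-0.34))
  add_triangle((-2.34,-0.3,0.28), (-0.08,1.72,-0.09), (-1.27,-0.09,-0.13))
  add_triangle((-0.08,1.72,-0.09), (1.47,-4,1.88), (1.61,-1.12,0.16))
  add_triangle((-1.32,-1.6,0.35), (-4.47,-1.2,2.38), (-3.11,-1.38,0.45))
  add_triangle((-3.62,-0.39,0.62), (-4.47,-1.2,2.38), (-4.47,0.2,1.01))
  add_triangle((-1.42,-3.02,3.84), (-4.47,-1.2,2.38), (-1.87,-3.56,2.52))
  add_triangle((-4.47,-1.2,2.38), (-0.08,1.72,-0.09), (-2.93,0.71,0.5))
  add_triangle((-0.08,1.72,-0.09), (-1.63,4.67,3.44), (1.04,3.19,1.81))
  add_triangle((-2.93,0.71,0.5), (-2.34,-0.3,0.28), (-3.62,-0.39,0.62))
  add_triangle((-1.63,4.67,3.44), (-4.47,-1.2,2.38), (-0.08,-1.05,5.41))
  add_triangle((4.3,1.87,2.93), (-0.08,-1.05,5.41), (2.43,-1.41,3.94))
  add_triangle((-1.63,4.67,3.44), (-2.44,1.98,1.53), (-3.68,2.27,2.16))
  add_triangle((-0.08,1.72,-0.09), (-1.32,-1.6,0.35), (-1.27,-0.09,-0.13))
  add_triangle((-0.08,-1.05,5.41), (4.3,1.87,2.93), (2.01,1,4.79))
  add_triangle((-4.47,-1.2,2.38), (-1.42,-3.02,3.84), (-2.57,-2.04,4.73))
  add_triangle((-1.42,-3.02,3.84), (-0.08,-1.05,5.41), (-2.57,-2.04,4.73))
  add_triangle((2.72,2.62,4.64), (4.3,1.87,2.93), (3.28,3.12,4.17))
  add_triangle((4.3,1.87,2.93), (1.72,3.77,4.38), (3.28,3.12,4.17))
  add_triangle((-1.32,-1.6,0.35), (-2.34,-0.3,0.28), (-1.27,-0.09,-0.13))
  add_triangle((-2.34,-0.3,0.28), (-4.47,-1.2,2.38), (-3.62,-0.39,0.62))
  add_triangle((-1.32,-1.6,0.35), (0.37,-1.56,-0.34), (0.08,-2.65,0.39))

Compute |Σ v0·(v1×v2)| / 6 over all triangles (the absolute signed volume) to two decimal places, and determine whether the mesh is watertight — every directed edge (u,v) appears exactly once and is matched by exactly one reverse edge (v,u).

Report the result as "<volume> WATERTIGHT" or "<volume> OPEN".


124.44 OPEN

Per-triangle v0·(v1×v2)/6:
  t1: +4.6830
  t2: +0.9071
  t3: +0.8029
  t4: +1.3396
  t5: +0.1520
  t6: +0.8486
  t7: +4.8287
  t8: +4.1154
  t9: +4.4918
  t10: +7.2842
  t11: +1.8182
  t12: -0.0447
  t13: +7.5402
  t14: +0.1430
  t15: +3.6261
  t16: -1.4795
  t17: +2.8141
  t18: +0.7322
  t19: +4.3947
  t20: +5.1313
  t21: -0.0301
  t22: +1.1272
  t23: +3.7871
  t24: +3.7007
  t25: +3.8094
  t26: +0.6871
  t27: +2.8227
  t28: +0.1969
  t29: -4.4008
  t30: +1.4547
  t31: +2.9863
  t32: +0.4219
  t33: -1.0754
  t34: +2.0280
  t35: -0.1665
  t36: +0.5236
  t37: -0.9866
  t38: +0.1458
  t39: +0.1874
  t40: +0.7088
  t41: +0.9758
  t42: +0.7698
  t43: +4.0291
  t44: +1.2275
  t45: +2.0558
  t46: +0.0748
  t47: +22.3947
  t48: +7.9985
  t49: +0.5034
  t50: -0.1511
  t51: +2.9816
  t52: +3.5068
  t53: +3.7486
  t54: +1.3893
  t55: +0.2972
  t56: +0.1519
  t57: +0.0990
  t58: +0.3279
Σ = +124.4378 → |volume| = 124.44

Directed edges: 174 total; 6 unmatched, e.g. (1.47,-4,1.88)→(2.43,-1.41,3.94) → open.


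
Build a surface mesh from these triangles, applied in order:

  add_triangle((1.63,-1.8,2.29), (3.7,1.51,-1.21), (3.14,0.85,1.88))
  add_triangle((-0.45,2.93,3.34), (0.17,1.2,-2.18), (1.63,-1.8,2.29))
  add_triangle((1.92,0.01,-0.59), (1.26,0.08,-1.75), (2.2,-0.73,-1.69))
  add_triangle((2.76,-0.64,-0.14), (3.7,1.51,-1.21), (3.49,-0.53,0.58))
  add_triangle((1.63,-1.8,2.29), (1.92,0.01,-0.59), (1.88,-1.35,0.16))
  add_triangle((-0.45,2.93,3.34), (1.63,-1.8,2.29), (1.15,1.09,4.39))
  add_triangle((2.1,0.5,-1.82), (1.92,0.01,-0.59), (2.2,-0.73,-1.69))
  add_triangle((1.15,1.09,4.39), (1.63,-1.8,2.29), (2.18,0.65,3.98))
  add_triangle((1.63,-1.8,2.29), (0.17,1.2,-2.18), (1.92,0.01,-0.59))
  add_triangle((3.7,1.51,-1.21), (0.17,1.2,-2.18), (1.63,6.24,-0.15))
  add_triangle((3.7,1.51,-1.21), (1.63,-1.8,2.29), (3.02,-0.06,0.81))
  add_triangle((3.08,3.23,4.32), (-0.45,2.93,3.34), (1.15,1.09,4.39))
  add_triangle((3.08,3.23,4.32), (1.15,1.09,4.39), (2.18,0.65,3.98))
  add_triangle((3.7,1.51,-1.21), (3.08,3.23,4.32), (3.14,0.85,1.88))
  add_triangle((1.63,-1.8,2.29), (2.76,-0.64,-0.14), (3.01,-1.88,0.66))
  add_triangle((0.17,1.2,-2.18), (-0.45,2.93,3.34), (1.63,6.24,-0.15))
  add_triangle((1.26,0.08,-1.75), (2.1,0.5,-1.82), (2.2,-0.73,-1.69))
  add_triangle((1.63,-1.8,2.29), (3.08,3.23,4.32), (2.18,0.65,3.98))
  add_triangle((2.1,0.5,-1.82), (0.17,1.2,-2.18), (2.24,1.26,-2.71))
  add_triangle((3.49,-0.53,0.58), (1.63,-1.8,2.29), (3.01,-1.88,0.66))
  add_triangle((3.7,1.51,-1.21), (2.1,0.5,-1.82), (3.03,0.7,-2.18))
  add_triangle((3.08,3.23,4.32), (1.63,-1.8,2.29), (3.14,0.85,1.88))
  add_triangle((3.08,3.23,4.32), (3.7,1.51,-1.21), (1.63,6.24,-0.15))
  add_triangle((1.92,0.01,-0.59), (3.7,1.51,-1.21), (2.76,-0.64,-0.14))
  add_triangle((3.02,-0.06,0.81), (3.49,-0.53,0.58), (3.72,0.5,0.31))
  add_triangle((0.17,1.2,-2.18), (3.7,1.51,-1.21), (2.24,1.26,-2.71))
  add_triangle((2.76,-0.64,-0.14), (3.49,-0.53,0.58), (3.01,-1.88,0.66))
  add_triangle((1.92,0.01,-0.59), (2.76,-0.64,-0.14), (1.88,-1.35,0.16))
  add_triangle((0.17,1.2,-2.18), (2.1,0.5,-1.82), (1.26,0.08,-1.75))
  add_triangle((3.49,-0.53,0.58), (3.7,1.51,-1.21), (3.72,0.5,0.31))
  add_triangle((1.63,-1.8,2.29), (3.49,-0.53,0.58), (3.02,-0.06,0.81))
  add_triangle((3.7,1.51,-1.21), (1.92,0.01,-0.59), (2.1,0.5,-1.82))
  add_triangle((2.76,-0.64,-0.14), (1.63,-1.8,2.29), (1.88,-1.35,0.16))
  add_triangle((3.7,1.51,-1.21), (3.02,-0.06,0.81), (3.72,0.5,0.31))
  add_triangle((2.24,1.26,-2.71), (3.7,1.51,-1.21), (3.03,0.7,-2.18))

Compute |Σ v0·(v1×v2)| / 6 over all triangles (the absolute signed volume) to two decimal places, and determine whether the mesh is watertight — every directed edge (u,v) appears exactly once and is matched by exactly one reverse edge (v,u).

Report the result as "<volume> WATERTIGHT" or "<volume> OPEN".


Per-triangle v0·(v1×v2)/6:
  t1: +3.6679
  t2: -3.0963
  t3: -0.3472
  t4: +0.9559
  t5: -0.7875
  t6: +0.7128
  t7: +0.4374
  t8: +1.7162
  t9: +0.1605
  t10: +7.5703
  t11: -0.4827
  t12: +5.0860
  t13: +2.2775
  t14: +4.9542
  t15: -0.7585
  t16: +3.2279
  t17: +0.3054
  t18: +1.6584
  t19: +0.2050
  t20: +1.5268
  t21: -0.1132
  t22: +4.5519
  t23: +17.8478
  t24: +0.3225
  t25: +0.2623
  t26: +0.9257
  t27: +0.5160
  t28: +0.1537
  t29: +0.4236
  t30: +0.7589
  t31: +0.7464
  t32: +0.5489
  t33: +0.8306
  t34: -0.0880
  t35: +0.9079
Σ = +57.5853 → |volume| = 57.59

Directed edges: 105 total; 9 unmatched, e.g. (1.92,0.01,-0.59)→(1.26,0.08,-1.75) → open.

57.59 OPEN


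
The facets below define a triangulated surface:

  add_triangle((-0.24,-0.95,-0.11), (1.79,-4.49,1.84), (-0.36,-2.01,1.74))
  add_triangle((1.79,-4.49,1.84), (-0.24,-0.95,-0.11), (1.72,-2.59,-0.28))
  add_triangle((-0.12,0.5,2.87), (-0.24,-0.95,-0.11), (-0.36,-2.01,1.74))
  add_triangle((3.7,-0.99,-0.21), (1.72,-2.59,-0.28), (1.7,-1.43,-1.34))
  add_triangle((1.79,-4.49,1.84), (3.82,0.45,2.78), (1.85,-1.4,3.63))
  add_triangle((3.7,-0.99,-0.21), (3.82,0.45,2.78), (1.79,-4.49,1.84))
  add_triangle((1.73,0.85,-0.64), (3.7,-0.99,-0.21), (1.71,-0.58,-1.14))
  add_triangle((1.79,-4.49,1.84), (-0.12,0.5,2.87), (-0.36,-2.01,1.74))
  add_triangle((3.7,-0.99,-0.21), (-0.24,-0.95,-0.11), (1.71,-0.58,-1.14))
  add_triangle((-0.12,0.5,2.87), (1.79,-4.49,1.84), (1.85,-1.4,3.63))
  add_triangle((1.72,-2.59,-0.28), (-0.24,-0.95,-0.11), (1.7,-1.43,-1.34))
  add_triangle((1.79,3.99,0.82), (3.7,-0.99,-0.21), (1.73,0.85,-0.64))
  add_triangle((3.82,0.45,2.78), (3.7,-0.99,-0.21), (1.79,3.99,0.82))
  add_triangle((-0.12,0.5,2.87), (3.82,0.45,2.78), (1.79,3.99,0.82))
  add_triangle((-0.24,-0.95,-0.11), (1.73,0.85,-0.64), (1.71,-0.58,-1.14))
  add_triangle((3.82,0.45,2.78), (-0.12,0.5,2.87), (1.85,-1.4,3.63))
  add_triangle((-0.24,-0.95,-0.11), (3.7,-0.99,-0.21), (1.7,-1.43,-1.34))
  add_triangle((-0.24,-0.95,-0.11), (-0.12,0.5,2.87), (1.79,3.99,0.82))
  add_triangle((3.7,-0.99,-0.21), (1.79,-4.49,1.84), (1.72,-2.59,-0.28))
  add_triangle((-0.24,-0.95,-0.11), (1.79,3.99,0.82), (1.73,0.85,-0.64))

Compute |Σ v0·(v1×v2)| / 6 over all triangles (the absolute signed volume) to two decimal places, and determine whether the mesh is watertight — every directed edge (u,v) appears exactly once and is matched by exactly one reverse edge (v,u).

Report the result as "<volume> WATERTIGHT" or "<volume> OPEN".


48.80 WATERTIGHT

Per-triangle v0·(v1×v2)/6:
  t1: +0.8582
  t2: +0.8780
  t3: +0.1427
  t4: +1.5235
  t5: +6.2812
  t6: +9.1751
  t7: +0.8853
  t8: +2.7266
  t9: +0.6430
  t10: +2.7912
  t11: +0.4480
  t12: +2.2393
  t13: +7.4221
  t14: +7.2735
  t15: -0.0403
  t16: +3.7938
  t17: -0.7034
  t18: -0.3621
  t19: +3.0011
  t20: -0.1773
Σ = +48.7996 → |volume| = 48.80

Directed edges: 60 total, each appears once with its reverse present → watertight.


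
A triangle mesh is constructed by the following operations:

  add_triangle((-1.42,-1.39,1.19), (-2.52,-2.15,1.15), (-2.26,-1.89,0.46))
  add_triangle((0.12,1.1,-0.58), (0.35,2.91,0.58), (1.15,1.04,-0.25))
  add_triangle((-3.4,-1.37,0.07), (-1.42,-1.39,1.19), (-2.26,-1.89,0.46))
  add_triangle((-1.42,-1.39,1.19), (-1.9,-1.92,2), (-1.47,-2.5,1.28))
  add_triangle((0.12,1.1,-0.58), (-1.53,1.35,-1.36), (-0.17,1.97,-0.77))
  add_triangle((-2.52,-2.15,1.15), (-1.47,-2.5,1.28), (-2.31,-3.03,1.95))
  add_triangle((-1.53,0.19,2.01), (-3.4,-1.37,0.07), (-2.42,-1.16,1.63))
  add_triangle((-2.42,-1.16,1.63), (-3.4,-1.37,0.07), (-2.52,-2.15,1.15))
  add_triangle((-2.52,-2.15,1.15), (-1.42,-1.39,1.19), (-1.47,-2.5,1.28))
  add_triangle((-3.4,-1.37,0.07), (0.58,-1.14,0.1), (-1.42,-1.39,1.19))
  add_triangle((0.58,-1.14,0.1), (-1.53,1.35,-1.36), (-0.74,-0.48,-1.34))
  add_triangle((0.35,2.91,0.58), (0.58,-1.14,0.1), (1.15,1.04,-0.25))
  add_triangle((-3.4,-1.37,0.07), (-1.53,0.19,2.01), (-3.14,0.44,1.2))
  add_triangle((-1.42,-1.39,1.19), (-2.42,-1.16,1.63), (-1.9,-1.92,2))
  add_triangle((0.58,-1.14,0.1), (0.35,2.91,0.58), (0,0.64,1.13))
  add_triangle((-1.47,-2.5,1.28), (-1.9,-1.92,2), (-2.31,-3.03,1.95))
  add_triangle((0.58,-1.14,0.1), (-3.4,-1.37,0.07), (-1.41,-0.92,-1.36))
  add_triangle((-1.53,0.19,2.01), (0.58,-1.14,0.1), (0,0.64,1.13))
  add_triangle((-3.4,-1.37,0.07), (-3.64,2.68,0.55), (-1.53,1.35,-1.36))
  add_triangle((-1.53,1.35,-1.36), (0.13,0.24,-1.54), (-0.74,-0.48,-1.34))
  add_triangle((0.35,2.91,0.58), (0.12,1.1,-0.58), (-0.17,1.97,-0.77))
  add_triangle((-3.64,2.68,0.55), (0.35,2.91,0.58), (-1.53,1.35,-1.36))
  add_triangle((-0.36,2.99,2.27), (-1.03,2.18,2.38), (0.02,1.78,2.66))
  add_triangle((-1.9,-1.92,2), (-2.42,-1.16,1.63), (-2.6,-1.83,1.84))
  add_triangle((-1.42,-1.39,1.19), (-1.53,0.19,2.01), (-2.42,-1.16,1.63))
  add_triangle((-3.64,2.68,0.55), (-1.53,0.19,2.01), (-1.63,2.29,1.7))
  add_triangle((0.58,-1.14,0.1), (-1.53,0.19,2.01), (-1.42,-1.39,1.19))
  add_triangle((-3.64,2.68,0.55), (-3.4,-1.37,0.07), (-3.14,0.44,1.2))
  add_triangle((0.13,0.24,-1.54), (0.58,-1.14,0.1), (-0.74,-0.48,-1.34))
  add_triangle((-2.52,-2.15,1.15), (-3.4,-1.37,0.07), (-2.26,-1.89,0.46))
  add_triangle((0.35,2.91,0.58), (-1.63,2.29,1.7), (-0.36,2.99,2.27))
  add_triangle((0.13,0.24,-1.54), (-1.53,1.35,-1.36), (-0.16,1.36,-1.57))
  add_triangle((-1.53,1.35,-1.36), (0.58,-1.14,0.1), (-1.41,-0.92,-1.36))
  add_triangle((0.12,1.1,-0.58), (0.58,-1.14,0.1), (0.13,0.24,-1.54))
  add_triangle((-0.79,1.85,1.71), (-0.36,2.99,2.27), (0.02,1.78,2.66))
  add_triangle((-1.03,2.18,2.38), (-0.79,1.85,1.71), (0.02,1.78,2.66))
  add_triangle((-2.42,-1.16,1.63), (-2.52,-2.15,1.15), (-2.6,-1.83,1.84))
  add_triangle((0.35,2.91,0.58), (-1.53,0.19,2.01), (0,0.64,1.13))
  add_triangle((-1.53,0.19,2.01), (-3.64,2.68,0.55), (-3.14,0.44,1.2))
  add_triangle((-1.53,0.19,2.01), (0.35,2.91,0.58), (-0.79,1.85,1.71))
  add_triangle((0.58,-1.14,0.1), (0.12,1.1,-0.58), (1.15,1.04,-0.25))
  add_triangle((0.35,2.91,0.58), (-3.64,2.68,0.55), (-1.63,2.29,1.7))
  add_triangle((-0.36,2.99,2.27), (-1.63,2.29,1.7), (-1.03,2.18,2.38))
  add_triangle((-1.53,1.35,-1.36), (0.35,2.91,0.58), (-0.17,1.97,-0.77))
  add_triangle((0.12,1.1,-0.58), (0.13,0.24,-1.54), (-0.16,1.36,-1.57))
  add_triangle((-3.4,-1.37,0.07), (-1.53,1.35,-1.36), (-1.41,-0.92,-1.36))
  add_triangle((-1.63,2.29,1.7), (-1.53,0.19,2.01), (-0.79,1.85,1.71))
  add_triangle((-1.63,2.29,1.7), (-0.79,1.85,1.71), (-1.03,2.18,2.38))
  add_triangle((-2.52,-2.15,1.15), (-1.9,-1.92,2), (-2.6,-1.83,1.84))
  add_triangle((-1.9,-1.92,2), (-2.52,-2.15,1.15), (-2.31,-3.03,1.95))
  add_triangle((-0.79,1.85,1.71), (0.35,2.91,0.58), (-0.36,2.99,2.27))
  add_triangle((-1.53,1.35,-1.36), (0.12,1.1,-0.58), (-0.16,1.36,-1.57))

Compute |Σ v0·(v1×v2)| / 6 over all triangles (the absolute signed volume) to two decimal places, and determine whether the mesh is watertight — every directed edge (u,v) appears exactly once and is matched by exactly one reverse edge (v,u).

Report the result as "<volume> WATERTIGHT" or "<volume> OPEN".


Per-triangle v0·(v1×v2)/6:
  t1: +0.0341
  t2: +0.4000
  t3: -0.4526
  t4: -0.1017
  t5: +0.1284
  t6: +0.1978
  t7: +0.9294
  t8: +0.9009
  t9: -0.2379
  t10: +0.8517
  t11: -0.0108
  t12: +0.3217
  t13: +1.3929
  t14: -0.1110
  t15: +0.3609
  t16: +0.0958
  t17: +1.1036
  t18: +0.4484
  t19: +3.7991
  t20: +0.5400
  t21: +0.1508
  t22: +3.1436
  t23: +0.5852
  t24: +0.1334
  t25: +0.3672
  t26: +2.0021
  t27: +0.5282
  t28: +2.2088
  t29: +0.3502
  t30: +0.3436
  t31: +1.1130
  t32: +0.3854
  t33: +0.2122
  t34: +0.1730
  t35: -0.4056
  t36: -0.1188
  t37: +0.1626
  t38: +0.6813
  t39: +1.6078
  t40: -0.0417
  t41: +0.1338
  t42: +2.3752
  t43: +0.5040
  t44: +0.6328
  t45: +0.0961
  t46: +1.8253
  t47: +0.5550
  t48: -0.0861
  t49: +0.2668
  t50: +0.3915
  t51: -0.3539
  t52: +0.2256
Σ = +30.7394 → |volume| = 30.74

Directed edges: 156 total, each appears once with its reverse present → watertight.

30.74 WATERTIGHT


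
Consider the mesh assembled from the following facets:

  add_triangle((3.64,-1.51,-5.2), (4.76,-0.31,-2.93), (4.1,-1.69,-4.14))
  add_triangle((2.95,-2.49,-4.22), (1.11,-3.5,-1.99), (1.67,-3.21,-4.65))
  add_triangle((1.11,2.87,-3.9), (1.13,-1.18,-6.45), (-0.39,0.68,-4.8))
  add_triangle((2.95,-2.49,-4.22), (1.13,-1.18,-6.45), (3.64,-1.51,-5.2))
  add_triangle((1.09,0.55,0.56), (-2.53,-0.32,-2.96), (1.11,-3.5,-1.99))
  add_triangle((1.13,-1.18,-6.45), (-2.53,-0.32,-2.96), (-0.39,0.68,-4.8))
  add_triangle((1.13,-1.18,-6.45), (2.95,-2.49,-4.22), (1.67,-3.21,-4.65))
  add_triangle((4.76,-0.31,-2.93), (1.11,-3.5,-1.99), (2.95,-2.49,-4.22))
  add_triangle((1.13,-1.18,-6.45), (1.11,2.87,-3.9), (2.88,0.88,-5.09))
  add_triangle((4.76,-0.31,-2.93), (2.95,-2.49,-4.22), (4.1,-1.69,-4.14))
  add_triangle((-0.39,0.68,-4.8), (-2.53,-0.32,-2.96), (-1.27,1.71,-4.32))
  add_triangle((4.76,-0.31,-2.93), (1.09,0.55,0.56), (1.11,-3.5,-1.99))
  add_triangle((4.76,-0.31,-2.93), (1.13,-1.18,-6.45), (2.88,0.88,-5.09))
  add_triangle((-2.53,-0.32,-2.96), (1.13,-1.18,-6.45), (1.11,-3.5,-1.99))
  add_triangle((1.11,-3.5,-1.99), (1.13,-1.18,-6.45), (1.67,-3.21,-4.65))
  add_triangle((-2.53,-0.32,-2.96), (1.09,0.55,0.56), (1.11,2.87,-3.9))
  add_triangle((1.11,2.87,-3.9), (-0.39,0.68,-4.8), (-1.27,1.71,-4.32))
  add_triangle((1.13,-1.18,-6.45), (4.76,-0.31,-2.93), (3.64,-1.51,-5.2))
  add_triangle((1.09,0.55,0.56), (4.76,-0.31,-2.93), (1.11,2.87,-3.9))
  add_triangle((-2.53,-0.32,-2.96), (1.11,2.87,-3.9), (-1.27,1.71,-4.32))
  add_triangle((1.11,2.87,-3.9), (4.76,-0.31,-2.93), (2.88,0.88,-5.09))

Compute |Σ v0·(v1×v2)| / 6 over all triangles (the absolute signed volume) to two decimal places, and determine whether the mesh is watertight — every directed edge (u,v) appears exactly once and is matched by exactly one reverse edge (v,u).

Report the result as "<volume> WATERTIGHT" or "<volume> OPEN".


70.74 OPEN

Per-triangle v0·(v1×v2)/6:
  t1: +1.7087
  t2: +2.4934
  t3: +5.4566
  t4: +3.7122
  t5: -1.6695
  t6: +4.8132
  t7: +4.0272
  t8: +4.1554
  t9: +6.8284
  t10: +0.2324
  t11: +2.5547
  t12: +2.7036
  t13: +7.7853
  t14: +10.0958
  t15: +0.9525
  t16: +0.0802
  t17: +2.9572
  t18: +3.2136
  t19: +4.4580
  t20: -0.8386
  t21: +5.0188
Σ = +70.7392 → |volume| = 70.74

Directed edges: 63 total; 3 unmatched, e.g. (4.1,-1.69,-4.14)→(3.64,-1.51,-5.2) → open.


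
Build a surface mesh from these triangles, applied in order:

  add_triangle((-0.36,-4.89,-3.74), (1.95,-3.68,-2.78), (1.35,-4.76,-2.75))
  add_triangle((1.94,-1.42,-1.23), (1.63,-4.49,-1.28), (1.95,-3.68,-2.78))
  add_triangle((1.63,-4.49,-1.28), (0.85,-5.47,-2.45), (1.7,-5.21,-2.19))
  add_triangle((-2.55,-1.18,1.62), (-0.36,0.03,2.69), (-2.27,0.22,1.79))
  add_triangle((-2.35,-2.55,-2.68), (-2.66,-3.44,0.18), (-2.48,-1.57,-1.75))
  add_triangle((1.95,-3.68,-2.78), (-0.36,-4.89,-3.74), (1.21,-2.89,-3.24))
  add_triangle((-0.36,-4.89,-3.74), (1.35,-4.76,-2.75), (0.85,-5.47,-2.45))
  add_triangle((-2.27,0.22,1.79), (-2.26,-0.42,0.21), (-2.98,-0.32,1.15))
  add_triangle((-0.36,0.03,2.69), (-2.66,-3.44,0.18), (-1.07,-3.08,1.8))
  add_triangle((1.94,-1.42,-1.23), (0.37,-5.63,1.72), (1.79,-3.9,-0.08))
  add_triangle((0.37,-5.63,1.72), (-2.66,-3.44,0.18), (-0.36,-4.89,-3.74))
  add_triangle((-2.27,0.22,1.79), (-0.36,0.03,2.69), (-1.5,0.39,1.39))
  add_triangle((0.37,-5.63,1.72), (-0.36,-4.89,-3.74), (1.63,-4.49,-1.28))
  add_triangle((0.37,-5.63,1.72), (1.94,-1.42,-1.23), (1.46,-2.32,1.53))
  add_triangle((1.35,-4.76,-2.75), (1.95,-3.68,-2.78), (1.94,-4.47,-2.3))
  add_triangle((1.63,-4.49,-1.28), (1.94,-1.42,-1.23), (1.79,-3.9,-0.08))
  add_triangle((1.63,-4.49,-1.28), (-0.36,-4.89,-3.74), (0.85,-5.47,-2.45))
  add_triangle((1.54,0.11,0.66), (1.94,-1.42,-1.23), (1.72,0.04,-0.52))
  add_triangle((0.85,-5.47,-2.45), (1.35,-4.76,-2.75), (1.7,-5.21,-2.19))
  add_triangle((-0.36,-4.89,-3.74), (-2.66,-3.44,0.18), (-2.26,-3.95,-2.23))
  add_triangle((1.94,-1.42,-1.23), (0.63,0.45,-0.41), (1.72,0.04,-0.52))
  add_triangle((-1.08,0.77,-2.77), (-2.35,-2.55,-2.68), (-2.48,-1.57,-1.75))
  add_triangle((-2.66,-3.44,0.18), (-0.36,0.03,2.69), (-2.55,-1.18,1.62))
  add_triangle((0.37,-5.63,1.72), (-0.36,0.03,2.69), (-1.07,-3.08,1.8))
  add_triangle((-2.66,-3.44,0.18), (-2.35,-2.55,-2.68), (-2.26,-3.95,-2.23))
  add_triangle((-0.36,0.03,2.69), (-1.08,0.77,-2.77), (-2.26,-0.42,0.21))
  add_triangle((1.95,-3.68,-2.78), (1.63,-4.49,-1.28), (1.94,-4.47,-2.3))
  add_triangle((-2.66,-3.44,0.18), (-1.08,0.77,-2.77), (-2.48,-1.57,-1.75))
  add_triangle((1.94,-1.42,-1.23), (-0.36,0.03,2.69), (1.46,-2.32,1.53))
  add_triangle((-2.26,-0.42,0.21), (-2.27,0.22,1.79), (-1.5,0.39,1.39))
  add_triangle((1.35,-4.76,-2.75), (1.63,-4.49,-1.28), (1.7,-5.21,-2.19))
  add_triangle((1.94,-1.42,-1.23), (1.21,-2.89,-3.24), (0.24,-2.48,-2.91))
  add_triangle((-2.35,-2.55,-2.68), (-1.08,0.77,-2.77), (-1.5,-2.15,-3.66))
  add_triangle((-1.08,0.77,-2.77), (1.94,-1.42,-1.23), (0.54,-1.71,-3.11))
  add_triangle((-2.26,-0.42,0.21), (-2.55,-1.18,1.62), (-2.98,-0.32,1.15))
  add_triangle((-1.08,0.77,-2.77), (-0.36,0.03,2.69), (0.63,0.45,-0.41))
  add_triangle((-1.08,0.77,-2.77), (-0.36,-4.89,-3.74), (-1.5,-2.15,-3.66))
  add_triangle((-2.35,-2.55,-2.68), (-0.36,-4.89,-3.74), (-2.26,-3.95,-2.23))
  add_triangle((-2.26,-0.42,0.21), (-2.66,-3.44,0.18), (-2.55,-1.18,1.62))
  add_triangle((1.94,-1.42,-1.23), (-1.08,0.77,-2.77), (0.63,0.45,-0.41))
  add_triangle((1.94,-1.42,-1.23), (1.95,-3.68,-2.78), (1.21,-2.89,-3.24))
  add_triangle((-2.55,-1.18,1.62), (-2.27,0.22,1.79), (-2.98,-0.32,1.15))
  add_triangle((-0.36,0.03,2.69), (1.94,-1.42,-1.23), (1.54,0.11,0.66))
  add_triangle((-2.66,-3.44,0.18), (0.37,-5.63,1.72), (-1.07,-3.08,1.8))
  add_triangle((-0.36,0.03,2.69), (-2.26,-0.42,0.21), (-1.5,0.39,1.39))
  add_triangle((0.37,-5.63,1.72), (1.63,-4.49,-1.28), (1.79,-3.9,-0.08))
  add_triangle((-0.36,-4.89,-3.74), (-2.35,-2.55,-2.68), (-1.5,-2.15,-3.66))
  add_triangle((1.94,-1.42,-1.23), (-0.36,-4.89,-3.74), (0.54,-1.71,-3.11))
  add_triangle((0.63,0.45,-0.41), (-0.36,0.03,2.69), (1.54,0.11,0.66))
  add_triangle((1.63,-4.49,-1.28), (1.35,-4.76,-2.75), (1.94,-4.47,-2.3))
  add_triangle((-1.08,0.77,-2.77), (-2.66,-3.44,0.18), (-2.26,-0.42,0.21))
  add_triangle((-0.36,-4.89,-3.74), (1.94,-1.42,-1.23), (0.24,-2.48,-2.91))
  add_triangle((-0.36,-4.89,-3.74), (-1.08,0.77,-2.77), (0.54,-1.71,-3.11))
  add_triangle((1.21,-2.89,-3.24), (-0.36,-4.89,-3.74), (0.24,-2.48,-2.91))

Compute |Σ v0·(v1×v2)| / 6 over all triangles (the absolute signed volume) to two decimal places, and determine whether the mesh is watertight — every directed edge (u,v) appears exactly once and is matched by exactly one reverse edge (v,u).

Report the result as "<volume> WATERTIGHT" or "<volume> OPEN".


84.31 OPEN

Per-triangle v0·(v1×v2)/6:
  t1: +1.5641
  t2: +1.4660
  t3: +0.4714
  t4: +1.2999
  t5: +1.6448
  t6: +1.9038
  t7: +1.4933
  t8: +0.0720
  t9: +2.3841
  t10: -0.1912
  t11: +13.6172
  t12: +0.2231
  t13: +8.2514
  t14: +3.4644
  t15: +0.5518
  t16: +1.3310
  t17: -0.5708
  t18: +0.4591
  t19: +0.5815
  t20: +2.9597
  t21: +0.1725
  t22: +1.4956
  t23: +2.1847
  t24: +2.9341
  t25: +1.8097
  t26: +1.0761
  t27: +0.0604
  t28: -0.2214
  t29: +0.8106
  t30: +0.0954
  t31: +0.0001
  t32: -0.0552
  t33: +1.7974
  t34: +1.4503
  t35: +0.3540
  t36: +0.5022
  t37: +1.8057
  t38: +2.5651
  t39: +1.5524
  t40: +1.0178
  t41: +0.8007
  t42: +0.5578
  t43: +1.1083
  t44: +3.3662
  t45: -0.6235
  t46: +2.2235
  t47: +2.7541
  t48: +2.9248
  t49: +0.3054
  t50: +0.6209
  t51: +3.2093
  t52: -1.6388
  t53: +3.4924
  t54: +0.8203
Σ = +84.3054 → |volume| = 84.31

Directed edges: 162 total; 6 unmatched, e.g. (1.46,-2.32,1.53)→(0.37,-5.63,1.72) → open.
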